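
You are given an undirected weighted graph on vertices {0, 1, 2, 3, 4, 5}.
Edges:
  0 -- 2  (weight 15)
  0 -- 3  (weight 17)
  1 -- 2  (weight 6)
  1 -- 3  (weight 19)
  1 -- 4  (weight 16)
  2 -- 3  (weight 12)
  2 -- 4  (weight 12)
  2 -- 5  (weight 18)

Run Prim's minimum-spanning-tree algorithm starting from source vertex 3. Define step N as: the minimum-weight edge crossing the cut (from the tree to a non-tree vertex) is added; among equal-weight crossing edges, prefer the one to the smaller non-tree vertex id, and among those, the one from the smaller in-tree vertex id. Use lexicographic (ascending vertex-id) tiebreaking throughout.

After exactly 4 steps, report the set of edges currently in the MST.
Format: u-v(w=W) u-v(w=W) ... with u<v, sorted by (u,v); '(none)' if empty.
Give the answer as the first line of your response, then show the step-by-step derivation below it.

0-2(w=15) 1-2(w=6) 2-3(w=12) 2-4(w=12)

step 1: add edge 2-3 (w=12); MST = {2-3(w=12)}
step 2: add edge 1-2 (w=6); MST = {1-2(w=6) 2-3(w=12)}
step 3: add edge 2-4 (w=12); MST = {1-2(w=6) 2-3(w=12) 2-4(w=12)}
step 4: add edge 0-2 (w=15); MST = {0-2(w=15) 1-2(w=6) 2-3(w=12) 2-4(w=12)}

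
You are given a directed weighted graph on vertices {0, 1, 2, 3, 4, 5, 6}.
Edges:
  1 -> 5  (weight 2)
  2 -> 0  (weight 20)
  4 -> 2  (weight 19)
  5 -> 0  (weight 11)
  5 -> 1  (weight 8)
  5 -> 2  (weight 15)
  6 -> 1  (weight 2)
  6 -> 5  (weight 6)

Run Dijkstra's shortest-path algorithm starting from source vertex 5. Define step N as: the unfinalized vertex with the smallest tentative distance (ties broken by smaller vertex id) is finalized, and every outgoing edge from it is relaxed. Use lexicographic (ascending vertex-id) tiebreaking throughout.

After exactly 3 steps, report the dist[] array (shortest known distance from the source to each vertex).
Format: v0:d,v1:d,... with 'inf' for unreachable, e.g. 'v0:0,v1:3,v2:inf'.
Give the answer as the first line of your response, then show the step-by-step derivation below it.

v0:11,v1:8,v2:15,v3:inf,v4:inf,v5:0,v6:inf

step 1: dist = v0:11,v1:8,v2:15,v3:inf,v4:inf,v5:0,v6:inf
step 2: dist = v0:11,v1:8,v2:15,v3:inf,v4:inf,v5:0,v6:inf
step 3: dist = v0:11,v1:8,v2:15,v3:inf,v4:inf,v5:0,v6:inf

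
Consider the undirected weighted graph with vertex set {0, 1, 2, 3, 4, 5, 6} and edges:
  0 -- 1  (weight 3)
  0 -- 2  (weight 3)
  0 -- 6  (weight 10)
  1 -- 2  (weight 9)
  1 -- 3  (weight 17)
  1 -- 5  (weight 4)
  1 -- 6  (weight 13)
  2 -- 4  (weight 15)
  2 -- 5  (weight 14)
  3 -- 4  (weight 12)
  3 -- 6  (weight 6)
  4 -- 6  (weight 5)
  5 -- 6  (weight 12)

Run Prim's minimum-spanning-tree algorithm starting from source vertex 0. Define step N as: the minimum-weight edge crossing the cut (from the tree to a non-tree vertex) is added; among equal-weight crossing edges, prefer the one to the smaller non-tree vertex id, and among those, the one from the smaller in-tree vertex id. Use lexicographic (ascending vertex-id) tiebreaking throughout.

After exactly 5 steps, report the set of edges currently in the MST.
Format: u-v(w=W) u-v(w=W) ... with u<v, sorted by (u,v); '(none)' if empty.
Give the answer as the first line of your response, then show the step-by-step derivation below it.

0-1(w=3) 0-2(w=3) 0-6(w=10) 1-5(w=4) 4-6(w=5)

step 1: add edge 0-1 (w=3); MST = {0-1(w=3)}
step 2: add edge 0-2 (w=3); MST = {0-1(w=3) 0-2(w=3)}
step 3: add edge 1-5 (w=4); MST = {0-1(w=3) 0-2(w=3) 1-5(w=4)}
step 4: add edge 0-6 (w=10); MST = {0-1(w=3) 0-2(w=3) 0-6(w=10) 1-5(w=4)}
step 5: add edge 4-6 (w=5); MST = {0-1(w=3) 0-2(w=3) 0-6(w=10) 1-5(w=4) 4-6(w=5)}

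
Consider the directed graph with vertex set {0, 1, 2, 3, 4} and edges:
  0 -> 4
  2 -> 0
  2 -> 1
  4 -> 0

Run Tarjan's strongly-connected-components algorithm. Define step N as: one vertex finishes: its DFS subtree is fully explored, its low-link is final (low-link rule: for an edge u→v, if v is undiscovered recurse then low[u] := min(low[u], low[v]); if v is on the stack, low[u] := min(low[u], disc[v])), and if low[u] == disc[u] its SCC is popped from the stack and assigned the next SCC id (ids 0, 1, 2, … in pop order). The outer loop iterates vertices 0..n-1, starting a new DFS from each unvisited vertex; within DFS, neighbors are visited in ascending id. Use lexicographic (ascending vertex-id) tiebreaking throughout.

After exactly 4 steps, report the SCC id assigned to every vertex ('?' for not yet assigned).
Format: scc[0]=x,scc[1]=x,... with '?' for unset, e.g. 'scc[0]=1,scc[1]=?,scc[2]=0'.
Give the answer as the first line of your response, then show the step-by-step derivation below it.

scc[0]=0,scc[1]=1,scc[2]=2,scc[3]=?,scc[4]=0

step 1: low=(low[0]=0,low[1]=?,low[2]=?,low[3]=?,low[4]=0); scc=(scc[0]=?,scc[1]=?,scc[2]=?,scc[3]=?,scc[4]=?)
step 2: low=(low[0]=0,low[1]=?,low[2]=?,low[3]=?,low[4]=0); scc=(scc[0]=0,scc[1]=?,scc[2]=?,scc[3]=?,scc[4]=0)
step 3: low=(low[0]=0,low[1]=2,low[2]=?,low[3]=?,low[4]=0); scc=(scc[0]=0,scc[1]=1,scc[2]=?,scc[3]=?,scc[4]=0)
step 4: low=(low[0]=0,low[1]=2,low[2]=3,low[3]=?,low[4]=0); scc=(scc[0]=0,scc[1]=1,scc[2]=2,scc[3]=?,scc[4]=0)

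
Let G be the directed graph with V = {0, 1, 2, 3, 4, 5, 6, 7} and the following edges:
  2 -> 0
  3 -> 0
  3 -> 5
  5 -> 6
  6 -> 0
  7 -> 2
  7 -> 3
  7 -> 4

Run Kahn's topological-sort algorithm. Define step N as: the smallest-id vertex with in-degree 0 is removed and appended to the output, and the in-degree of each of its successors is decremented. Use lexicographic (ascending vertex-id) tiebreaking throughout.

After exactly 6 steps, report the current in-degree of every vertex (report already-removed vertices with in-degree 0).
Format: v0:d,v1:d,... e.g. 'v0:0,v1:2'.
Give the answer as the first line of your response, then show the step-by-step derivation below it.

v0:1,v1:0,v2:0,v3:0,v4:0,v5:0,v6:0,v7:0

step 1: output 1; order=[1]; indeg=(3,0,1,1,1,1,1,0)
step 2: output 7; order=[1,7]; indeg=(3,0,0,0,0,1,1,0)
step 3: output 2; order=[1,7,2]; indeg=(2,0,0,0,0,1,1,0)
step 4: output 3; order=[1,7,2,3]; indeg=(1,0,0,0,0,0,1,0)
step 5: output 4; order=[1,7,2,3,4]; indeg=(1,0,0,0,0,0,1,0)
step 6: output 5; order=[1,7,2,3,4,5]; indeg=(1,0,0,0,0,0,0,0)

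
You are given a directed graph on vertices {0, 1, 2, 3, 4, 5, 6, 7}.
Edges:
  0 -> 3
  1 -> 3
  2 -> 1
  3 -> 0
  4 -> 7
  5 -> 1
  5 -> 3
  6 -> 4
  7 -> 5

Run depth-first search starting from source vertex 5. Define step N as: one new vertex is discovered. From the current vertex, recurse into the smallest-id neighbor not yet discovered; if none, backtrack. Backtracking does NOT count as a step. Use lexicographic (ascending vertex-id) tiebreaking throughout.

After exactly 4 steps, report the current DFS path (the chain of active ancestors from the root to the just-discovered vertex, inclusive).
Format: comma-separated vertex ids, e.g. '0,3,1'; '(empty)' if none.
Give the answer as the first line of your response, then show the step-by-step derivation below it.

5,1,3,0

step 1: discover 5; path=5; order=5
step 2: discover 1; path=5>1; order=5,1
step 3: discover 3; path=5>1>3; order=5,1,3
step 4: discover 0; path=5>1>3>0; order=5,1,3,0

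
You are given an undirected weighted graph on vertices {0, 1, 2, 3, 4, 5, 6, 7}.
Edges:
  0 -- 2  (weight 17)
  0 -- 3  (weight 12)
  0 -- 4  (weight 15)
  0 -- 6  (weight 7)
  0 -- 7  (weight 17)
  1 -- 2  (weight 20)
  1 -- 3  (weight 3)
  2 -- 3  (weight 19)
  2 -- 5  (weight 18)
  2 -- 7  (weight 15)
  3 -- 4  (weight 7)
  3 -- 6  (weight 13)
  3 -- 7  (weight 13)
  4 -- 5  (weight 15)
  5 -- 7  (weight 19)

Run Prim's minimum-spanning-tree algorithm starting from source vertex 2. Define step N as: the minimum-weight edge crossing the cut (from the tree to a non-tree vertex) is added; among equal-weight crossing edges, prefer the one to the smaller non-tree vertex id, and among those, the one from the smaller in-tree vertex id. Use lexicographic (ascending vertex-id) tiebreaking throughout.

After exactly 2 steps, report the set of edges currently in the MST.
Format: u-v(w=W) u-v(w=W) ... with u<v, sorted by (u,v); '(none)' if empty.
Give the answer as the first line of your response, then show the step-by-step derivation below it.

2-7(w=15) 3-7(w=13)

step 1: add edge 2-7 (w=15); MST = {2-7(w=15)}
step 2: add edge 3-7 (w=13); MST = {2-7(w=15) 3-7(w=13)}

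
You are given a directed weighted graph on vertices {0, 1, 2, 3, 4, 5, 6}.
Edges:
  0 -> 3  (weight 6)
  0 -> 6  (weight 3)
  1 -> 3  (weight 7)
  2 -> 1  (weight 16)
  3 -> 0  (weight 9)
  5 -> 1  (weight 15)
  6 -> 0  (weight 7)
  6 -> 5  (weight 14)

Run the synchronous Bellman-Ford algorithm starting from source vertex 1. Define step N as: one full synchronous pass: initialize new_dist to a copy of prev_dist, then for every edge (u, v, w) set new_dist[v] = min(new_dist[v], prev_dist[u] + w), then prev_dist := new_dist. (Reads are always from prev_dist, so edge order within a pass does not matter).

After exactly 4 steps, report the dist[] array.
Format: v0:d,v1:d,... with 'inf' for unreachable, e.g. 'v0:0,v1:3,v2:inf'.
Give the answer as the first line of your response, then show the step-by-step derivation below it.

v0:16,v1:0,v2:inf,v3:7,v4:inf,v5:33,v6:19

step 1: dist = v0:inf,v1:0,v2:inf,v3:7,v4:inf,v5:inf,v6:inf
step 2: dist = v0:16,v1:0,v2:inf,v3:7,v4:inf,v5:inf,v6:inf
step 3: dist = v0:16,v1:0,v2:inf,v3:7,v4:inf,v5:inf,v6:19
step 4: dist = v0:16,v1:0,v2:inf,v3:7,v4:inf,v5:33,v6:19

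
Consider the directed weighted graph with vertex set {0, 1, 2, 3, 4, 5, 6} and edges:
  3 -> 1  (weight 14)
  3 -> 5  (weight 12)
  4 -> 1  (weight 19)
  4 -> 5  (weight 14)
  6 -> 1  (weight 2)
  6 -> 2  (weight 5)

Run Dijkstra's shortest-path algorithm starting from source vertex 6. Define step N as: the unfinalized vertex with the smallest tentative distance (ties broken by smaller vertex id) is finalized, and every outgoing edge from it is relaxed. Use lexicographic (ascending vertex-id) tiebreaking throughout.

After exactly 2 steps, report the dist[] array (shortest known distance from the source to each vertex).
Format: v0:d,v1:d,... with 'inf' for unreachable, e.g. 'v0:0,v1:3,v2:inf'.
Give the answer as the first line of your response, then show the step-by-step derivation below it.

v0:inf,v1:2,v2:5,v3:inf,v4:inf,v5:inf,v6:0

step 1: dist = v0:inf,v1:2,v2:5,v3:inf,v4:inf,v5:inf,v6:0
step 2: dist = v0:inf,v1:2,v2:5,v3:inf,v4:inf,v5:inf,v6:0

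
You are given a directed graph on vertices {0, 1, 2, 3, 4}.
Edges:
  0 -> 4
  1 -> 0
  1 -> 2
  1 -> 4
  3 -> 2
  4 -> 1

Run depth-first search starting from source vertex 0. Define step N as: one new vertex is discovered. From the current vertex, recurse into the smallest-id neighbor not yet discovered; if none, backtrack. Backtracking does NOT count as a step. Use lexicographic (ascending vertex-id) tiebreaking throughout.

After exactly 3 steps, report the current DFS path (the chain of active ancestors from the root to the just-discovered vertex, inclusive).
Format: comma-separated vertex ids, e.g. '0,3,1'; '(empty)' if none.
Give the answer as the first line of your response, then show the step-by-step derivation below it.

0,4,1

step 1: discover 0; path=0; order=0
step 2: discover 4; path=0>4; order=0,4
step 3: discover 1; path=0>4>1; order=0,4,1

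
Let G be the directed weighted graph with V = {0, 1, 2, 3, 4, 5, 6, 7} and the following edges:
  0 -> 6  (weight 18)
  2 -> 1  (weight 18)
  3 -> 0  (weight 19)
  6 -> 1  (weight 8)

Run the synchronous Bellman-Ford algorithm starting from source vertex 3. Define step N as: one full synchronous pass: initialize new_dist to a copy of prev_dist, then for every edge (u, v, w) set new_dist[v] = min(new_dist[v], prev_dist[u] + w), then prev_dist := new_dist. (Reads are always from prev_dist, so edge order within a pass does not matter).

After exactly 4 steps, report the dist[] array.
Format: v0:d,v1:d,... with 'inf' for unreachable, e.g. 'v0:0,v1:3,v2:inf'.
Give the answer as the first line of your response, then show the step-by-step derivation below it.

v0:19,v1:45,v2:inf,v3:0,v4:inf,v5:inf,v6:37,v7:inf

step 1: dist = v0:19,v1:inf,v2:inf,v3:0,v4:inf,v5:inf,v6:inf,v7:inf
step 2: dist = v0:19,v1:inf,v2:inf,v3:0,v4:inf,v5:inf,v6:37,v7:inf
step 3: dist = v0:19,v1:45,v2:inf,v3:0,v4:inf,v5:inf,v6:37,v7:inf
step 4: dist = v0:19,v1:45,v2:inf,v3:0,v4:inf,v5:inf,v6:37,v7:inf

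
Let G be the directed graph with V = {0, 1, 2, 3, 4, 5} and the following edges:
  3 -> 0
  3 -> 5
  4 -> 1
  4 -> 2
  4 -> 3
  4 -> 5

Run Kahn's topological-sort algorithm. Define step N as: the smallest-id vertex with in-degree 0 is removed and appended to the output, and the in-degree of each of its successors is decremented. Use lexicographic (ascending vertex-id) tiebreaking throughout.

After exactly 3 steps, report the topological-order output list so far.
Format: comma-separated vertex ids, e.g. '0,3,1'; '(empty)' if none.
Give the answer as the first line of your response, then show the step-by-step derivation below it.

4,1,2

step 1: output 4; order=[4]; indeg=(1,0,0,0,0,1)
step 2: output 1; order=[4,1]; indeg=(1,0,0,0,0,1)
step 3: output 2; order=[4,1,2]; indeg=(1,0,0,0,0,1)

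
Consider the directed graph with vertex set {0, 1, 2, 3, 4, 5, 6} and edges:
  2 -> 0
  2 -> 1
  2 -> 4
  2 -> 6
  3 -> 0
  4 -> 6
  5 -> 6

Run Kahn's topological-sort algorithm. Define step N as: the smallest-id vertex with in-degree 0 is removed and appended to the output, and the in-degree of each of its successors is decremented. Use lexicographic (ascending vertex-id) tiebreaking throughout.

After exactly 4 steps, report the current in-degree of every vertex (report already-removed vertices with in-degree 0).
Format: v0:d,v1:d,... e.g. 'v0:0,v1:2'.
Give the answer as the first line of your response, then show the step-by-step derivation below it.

v0:0,v1:0,v2:0,v3:0,v4:0,v5:0,v6:2

step 1: output 2; order=[2]; indeg=(1,0,0,0,0,0,2)
step 2: output 1; order=[2,1]; indeg=(1,0,0,0,0,0,2)
step 3: output 3; order=[2,1,3]; indeg=(0,0,0,0,0,0,2)
step 4: output 0; order=[2,1,3,0]; indeg=(0,0,0,0,0,0,2)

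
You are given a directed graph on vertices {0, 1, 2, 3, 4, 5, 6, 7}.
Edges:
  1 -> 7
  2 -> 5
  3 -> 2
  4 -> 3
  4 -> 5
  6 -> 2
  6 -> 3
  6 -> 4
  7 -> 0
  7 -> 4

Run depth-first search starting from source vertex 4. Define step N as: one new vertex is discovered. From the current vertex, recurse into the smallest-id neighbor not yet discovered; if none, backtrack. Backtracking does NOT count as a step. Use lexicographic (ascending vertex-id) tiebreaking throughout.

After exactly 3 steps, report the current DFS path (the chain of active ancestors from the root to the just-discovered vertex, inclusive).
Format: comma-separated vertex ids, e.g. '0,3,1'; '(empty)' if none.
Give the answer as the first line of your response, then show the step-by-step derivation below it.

4,3,2

step 1: discover 4; path=4; order=4
step 2: discover 3; path=4>3; order=4,3
step 3: discover 2; path=4>3>2; order=4,3,2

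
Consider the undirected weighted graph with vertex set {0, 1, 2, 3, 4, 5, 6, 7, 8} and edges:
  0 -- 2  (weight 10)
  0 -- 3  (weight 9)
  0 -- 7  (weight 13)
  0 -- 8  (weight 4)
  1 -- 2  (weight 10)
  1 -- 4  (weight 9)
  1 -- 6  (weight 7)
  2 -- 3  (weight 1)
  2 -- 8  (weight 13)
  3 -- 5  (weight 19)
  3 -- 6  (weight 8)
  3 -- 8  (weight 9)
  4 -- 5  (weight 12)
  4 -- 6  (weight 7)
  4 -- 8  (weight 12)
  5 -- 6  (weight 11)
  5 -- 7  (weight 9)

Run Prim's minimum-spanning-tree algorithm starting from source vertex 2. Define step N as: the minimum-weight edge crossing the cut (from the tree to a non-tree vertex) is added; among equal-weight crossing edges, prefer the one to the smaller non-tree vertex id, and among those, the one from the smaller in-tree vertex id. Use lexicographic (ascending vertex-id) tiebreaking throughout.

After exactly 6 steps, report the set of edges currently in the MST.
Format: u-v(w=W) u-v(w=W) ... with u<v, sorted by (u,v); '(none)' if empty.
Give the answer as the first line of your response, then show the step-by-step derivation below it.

0-3(w=9) 0-8(w=4) 1-6(w=7) 2-3(w=1) 3-6(w=8) 4-6(w=7)

step 1: add edge 2-3 (w=1); MST = {2-3(w=1)}
step 2: add edge 3-6 (w=8); MST = {2-3(w=1) 3-6(w=8)}
step 3: add edge 1-6 (w=7); MST = {1-6(w=7) 2-3(w=1) 3-6(w=8)}
step 4: add edge 4-6 (w=7); MST = {1-6(w=7) 2-3(w=1) 3-6(w=8) 4-6(w=7)}
step 5: add edge 0-3 (w=9); MST = {0-3(w=9) 1-6(w=7) 2-3(w=1) 3-6(w=8) 4-6(w=7)}
step 6: add edge 0-8 (w=4); MST = {0-3(w=9) 0-8(w=4) 1-6(w=7) 2-3(w=1) 3-6(w=8) 4-6(w=7)}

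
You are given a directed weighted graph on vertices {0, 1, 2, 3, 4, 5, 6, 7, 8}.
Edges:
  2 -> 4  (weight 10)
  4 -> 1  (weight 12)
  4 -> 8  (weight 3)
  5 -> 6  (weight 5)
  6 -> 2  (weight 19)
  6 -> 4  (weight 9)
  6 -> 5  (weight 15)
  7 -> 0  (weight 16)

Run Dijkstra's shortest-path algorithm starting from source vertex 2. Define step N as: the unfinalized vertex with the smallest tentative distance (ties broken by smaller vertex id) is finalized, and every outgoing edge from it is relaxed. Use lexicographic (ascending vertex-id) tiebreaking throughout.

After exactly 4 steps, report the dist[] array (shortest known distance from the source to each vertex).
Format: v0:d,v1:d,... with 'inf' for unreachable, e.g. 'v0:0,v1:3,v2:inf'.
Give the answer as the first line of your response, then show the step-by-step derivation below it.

v0:inf,v1:22,v2:0,v3:inf,v4:10,v5:inf,v6:inf,v7:inf,v8:13

step 1: dist = v0:inf,v1:inf,v2:0,v3:inf,v4:10,v5:inf,v6:inf,v7:inf,v8:inf
step 2: dist = v0:inf,v1:22,v2:0,v3:inf,v4:10,v5:inf,v6:inf,v7:inf,v8:13
step 3: dist = v0:inf,v1:22,v2:0,v3:inf,v4:10,v5:inf,v6:inf,v7:inf,v8:13
step 4: dist = v0:inf,v1:22,v2:0,v3:inf,v4:10,v5:inf,v6:inf,v7:inf,v8:13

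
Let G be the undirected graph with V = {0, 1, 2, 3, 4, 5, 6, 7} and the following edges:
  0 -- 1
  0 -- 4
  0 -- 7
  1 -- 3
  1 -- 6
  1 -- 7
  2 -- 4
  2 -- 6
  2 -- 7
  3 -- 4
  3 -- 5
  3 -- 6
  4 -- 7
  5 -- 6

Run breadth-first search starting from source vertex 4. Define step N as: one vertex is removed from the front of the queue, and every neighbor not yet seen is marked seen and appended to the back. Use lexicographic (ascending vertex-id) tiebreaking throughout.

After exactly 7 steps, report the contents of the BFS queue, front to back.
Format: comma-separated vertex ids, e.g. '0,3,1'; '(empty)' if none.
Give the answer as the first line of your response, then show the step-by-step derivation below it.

5

step 1: dequeue 4; queue=[0,2,3,7]; order=4
step 2: dequeue 0; queue=[2,3,7,1]; order=4,0
step 3: dequeue 2; queue=[3,7,1,6]; order=4,0,2
step 4: dequeue 3; queue=[7,1,6,5]; order=4,0,2,3
step 5: dequeue 7; queue=[1,6,5]; order=4,0,2,3,7
step 6: dequeue 1; queue=[6,5]; order=4,0,2,3,7,1
step 7: dequeue 6; queue=[5]; order=4,0,2,3,7,1,6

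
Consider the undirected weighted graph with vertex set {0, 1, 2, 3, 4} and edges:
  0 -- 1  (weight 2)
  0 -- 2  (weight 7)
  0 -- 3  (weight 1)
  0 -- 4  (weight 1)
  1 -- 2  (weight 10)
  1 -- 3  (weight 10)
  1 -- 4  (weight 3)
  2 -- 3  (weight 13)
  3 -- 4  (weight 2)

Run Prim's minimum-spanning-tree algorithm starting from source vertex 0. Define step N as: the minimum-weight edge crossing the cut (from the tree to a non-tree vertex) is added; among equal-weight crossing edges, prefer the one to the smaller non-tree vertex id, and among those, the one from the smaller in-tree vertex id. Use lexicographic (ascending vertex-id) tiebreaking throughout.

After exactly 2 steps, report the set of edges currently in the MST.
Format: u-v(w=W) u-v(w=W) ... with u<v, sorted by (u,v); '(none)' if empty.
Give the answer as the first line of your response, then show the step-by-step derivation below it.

0-3(w=1) 0-4(w=1)

step 1: add edge 0-3 (w=1); MST = {0-3(w=1)}
step 2: add edge 0-4 (w=1); MST = {0-3(w=1) 0-4(w=1)}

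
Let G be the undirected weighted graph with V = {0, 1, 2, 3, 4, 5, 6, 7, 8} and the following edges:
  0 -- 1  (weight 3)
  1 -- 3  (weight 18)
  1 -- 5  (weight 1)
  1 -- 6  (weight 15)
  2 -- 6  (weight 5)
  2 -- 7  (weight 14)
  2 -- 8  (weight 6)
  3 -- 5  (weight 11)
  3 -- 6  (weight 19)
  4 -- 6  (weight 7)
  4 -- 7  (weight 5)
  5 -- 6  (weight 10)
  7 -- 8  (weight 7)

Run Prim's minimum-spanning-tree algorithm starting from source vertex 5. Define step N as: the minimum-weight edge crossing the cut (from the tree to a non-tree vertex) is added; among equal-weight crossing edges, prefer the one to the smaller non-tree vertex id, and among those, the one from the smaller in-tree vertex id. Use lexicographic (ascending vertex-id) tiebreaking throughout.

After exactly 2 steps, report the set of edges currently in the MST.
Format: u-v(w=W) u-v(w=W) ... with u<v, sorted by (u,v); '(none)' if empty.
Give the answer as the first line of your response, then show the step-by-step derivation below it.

0-1(w=3) 1-5(w=1)

step 1: add edge 1-5 (w=1); MST = {1-5(w=1)}
step 2: add edge 0-1 (w=3); MST = {0-1(w=3) 1-5(w=1)}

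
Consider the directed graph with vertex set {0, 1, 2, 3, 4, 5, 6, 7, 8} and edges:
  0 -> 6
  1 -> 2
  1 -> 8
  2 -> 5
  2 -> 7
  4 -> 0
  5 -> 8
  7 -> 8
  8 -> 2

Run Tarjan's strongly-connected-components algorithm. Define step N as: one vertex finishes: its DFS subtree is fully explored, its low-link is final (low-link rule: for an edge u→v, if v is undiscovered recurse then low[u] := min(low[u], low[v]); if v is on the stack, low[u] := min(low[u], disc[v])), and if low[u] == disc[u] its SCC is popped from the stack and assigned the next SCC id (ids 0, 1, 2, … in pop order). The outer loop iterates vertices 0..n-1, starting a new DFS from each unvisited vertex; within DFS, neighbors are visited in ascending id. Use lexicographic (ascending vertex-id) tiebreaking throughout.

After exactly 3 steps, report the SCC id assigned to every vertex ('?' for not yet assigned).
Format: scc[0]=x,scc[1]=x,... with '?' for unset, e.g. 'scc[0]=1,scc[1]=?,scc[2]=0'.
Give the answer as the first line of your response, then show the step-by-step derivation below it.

scc[0]=1,scc[1]=?,scc[2]=?,scc[3]=?,scc[4]=?,scc[5]=?,scc[6]=0,scc[7]=?,scc[8]=?

step 1: low=(low[0]=0,low[1]=?,low[2]=?,low[3]=?,low[4]=?,low[5]=?,low[6]=1,low[7]=?,low[8]=?); scc=(scc[0]=?,scc[1]=?,scc[2]=?,scc[3]=?,scc[4]=?,scc[5]=?,scc[6]=0,scc[7]=?,scc[8]=?)
step 2: low=(low[0]=0,low[1]=?,low[2]=?,low[3]=?,low[4]=?,low[5]=?,low[6]=1,low[7]=?,low[8]=?); scc=(scc[0]=1,scc[1]=?,scc[2]=?,scc[3]=?,scc[4]=?,scc[5]=?,scc[6]=0,scc[7]=?,scc[8]=?)
step 3: low=(low[0]=0,low[1]=2,low[2]=3,low[3]=?,low[4]=?,low[5]=4,low[6]=1,low[7]=?,low[8]=3); scc=(scc[0]=1,scc[1]=?,scc[2]=?,scc[3]=?,scc[4]=?,scc[5]=?,scc[6]=0,scc[7]=?,scc[8]=?)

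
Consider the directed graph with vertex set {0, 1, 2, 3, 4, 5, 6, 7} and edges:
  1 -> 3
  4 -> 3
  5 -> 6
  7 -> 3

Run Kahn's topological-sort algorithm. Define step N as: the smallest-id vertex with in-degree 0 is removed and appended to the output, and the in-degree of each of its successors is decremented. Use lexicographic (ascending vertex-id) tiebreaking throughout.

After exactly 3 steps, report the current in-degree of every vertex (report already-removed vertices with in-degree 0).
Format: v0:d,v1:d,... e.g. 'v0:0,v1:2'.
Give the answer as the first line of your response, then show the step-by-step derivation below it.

v0:0,v1:0,v2:0,v3:2,v4:0,v5:0,v6:1,v7:0

step 1: output 0; order=[0]; indeg=(0,0,0,3,0,0,1,0)
step 2: output 1; order=[0,1]; indeg=(0,0,0,2,0,0,1,0)
step 3: output 2; order=[0,1,2]; indeg=(0,0,0,2,0,0,1,0)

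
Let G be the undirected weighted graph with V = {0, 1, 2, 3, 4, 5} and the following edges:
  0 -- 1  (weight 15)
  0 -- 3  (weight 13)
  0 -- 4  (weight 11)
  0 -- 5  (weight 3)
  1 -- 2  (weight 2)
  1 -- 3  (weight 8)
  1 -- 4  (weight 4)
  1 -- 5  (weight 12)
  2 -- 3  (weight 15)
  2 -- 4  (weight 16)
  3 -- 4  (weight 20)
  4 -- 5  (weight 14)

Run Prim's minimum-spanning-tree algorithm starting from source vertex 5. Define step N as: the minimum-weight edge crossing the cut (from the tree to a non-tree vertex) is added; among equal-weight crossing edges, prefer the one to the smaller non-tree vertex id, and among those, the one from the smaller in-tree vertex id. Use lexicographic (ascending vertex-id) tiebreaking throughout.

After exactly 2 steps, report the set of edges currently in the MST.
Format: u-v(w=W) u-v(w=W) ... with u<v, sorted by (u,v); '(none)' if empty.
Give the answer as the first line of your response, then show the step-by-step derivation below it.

0-4(w=11) 0-5(w=3)

step 1: add edge 0-5 (w=3); MST = {0-5(w=3)}
step 2: add edge 0-4 (w=11); MST = {0-4(w=11) 0-5(w=3)}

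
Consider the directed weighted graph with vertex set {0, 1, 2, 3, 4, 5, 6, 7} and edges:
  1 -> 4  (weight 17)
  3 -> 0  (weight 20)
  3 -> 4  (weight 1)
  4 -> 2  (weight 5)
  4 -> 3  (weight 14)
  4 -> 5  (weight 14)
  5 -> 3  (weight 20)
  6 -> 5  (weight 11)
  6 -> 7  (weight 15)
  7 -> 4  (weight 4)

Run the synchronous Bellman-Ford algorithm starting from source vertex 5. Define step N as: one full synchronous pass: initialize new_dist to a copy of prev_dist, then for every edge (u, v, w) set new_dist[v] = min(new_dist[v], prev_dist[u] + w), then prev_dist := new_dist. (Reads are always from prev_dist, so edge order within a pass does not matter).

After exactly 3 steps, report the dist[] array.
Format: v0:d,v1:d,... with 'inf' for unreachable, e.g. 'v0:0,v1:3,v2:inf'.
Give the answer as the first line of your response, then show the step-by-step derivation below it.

v0:40,v1:inf,v2:26,v3:20,v4:21,v5:0,v6:inf,v7:inf

step 1: dist = v0:inf,v1:inf,v2:inf,v3:20,v4:inf,v5:0,v6:inf,v7:inf
step 2: dist = v0:40,v1:inf,v2:inf,v3:20,v4:21,v5:0,v6:inf,v7:inf
step 3: dist = v0:40,v1:inf,v2:26,v3:20,v4:21,v5:0,v6:inf,v7:inf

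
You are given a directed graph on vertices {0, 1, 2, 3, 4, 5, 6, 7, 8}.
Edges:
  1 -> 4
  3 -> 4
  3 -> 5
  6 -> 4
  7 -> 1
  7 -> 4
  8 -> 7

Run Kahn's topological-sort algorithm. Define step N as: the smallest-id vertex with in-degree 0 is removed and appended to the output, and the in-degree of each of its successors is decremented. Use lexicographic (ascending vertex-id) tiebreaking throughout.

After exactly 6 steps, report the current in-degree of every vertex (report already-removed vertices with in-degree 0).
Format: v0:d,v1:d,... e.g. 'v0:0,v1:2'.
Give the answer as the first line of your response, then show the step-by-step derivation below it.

v0:0,v1:1,v2:0,v3:0,v4:2,v5:0,v6:0,v7:0,v8:0

step 1: output 0; order=[0]; indeg=(0,1,0,0,4,1,0,1,0)
step 2: output 2; order=[0,2]; indeg=(0,1,0,0,4,1,0,1,0)
step 3: output 3; order=[0,2,3]; indeg=(0,1,0,0,3,0,0,1,0)
step 4: output 5; order=[0,2,3,5]; indeg=(0,1,0,0,3,0,0,1,0)
step 5: output 6; order=[0,2,3,5,6]; indeg=(0,1,0,0,2,0,0,1,0)
step 6: output 8; order=[0,2,3,5,6,8]; indeg=(0,1,0,0,2,0,0,0,0)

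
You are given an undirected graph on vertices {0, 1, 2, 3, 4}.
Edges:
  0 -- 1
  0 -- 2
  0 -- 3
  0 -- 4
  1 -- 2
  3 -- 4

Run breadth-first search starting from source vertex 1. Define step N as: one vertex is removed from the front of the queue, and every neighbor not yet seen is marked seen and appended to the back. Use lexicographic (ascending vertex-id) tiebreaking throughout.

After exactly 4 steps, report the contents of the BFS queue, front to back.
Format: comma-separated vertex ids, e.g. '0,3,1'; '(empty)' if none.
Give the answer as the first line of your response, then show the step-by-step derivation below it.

4

step 1: dequeue 1; queue=[0,2]; order=1
step 2: dequeue 0; queue=[2,3,4]; order=1,0
step 3: dequeue 2; queue=[3,4]; order=1,0,2
step 4: dequeue 3; queue=[4]; order=1,0,2,3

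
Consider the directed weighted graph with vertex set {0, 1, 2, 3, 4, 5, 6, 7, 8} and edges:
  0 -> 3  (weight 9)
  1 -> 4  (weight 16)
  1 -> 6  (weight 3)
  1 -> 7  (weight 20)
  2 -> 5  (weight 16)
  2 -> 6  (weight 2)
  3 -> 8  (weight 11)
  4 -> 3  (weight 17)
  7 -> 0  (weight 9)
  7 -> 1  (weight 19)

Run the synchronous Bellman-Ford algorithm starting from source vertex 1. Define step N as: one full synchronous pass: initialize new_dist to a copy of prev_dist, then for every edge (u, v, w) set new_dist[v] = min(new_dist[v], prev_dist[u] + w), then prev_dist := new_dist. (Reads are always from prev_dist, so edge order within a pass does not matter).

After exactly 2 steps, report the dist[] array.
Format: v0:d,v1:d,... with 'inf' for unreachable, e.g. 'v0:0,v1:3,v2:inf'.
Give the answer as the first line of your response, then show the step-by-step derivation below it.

v0:29,v1:0,v2:inf,v3:33,v4:16,v5:inf,v6:3,v7:20,v8:inf

step 1: dist = v0:inf,v1:0,v2:inf,v3:inf,v4:16,v5:inf,v6:3,v7:20,v8:inf
step 2: dist = v0:29,v1:0,v2:inf,v3:33,v4:16,v5:inf,v6:3,v7:20,v8:inf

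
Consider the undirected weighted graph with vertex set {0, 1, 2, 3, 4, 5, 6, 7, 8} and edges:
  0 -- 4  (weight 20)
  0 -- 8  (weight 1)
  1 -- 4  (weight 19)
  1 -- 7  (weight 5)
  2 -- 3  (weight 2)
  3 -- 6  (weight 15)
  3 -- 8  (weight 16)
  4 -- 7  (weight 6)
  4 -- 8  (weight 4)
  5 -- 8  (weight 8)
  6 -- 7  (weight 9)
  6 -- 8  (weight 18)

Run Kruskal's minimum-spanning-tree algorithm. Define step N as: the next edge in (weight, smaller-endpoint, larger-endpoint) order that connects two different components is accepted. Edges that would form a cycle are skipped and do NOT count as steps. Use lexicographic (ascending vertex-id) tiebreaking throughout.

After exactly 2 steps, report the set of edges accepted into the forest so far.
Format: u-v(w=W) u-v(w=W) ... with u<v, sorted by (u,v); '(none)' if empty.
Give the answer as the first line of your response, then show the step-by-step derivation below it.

0-8(w=1) 2-3(w=2)

step 1: add edge 0-8 (w=1); MST = {0-8(w=1)}
step 2: add edge 2-3 (w=2); MST = {0-8(w=1) 2-3(w=2)}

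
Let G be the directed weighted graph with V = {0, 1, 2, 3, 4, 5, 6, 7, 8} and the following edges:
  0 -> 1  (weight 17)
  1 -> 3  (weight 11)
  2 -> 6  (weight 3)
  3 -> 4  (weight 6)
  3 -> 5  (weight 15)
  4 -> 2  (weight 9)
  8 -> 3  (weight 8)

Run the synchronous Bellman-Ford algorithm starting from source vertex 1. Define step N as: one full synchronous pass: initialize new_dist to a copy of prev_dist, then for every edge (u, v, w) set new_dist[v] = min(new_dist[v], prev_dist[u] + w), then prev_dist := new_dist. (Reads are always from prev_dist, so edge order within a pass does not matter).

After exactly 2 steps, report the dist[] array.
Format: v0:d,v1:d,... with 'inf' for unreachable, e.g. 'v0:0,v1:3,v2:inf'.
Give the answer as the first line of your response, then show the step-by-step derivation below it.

v0:inf,v1:0,v2:inf,v3:11,v4:17,v5:26,v6:inf,v7:inf,v8:inf

step 1: dist = v0:inf,v1:0,v2:inf,v3:11,v4:inf,v5:inf,v6:inf,v7:inf,v8:inf
step 2: dist = v0:inf,v1:0,v2:inf,v3:11,v4:17,v5:26,v6:inf,v7:inf,v8:inf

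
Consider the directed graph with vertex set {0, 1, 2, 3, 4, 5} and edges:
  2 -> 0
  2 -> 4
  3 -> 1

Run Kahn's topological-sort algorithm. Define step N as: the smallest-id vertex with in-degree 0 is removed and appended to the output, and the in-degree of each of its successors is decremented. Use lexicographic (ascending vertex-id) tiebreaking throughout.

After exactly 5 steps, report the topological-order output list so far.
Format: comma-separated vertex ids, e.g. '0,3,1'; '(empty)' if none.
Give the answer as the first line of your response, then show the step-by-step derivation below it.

2,0,3,1,4

step 1: output 2; order=[2]; indeg=(0,1,0,0,0,0)
step 2: output 0; order=[2,0]; indeg=(0,1,0,0,0,0)
step 3: output 3; order=[2,0,3]; indeg=(0,0,0,0,0,0)
step 4: output 1; order=[2,0,3,1]; indeg=(0,0,0,0,0,0)
step 5: output 4; order=[2,0,3,1,4]; indeg=(0,0,0,0,0,0)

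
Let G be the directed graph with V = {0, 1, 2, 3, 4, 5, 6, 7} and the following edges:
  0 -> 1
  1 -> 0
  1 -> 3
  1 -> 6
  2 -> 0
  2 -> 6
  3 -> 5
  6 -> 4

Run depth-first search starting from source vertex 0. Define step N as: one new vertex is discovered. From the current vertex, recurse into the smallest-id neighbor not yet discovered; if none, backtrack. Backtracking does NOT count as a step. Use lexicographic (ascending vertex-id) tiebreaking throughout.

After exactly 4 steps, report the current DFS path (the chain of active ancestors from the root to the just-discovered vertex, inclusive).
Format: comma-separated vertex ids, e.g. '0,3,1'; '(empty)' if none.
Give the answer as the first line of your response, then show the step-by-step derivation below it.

0,1,3,5

step 1: discover 0; path=0; order=0
step 2: discover 1; path=0>1; order=0,1
step 3: discover 3; path=0>1>3; order=0,1,3
step 4: discover 5; path=0>1>3>5; order=0,1,3,5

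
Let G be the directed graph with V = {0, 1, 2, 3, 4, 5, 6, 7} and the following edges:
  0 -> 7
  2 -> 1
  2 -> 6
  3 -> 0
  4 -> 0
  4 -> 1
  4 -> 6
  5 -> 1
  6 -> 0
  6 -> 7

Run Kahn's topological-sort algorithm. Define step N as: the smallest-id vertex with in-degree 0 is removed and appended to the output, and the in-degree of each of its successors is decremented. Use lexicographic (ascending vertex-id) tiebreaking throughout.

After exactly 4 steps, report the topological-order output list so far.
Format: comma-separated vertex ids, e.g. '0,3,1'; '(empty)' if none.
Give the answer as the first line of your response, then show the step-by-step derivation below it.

2,3,4,5

step 1: output 2; order=[2]; indeg=(3,2,0,0,0,0,1,2)
step 2: output 3; order=[2,3]; indeg=(2,2,0,0,0,0,1,2)
step 3: output 4; order=[2,3,4]; indeg=(1,1,0,0,0,0,0,2)
step 4: output 5; order=[2,3,4,5]; indeg=(1,0,0,0,0,0,0,2)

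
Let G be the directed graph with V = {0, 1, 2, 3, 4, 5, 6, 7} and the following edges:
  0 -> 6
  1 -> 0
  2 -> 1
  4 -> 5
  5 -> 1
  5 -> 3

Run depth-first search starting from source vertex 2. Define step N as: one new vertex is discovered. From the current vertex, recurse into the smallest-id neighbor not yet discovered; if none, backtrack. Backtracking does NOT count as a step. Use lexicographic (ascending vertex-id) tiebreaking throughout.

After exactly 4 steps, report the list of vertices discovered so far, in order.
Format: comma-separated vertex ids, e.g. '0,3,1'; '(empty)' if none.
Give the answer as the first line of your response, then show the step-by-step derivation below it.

2,1,0,6

step 1: discover 2; path=2; order=2
step 2: discover 1; path=2>1; order=2,1
step 3: discover 0; path=2>1>0; order=2,1,0
step 4: discover 6; path=2>1>0>6; order=2,1,0,6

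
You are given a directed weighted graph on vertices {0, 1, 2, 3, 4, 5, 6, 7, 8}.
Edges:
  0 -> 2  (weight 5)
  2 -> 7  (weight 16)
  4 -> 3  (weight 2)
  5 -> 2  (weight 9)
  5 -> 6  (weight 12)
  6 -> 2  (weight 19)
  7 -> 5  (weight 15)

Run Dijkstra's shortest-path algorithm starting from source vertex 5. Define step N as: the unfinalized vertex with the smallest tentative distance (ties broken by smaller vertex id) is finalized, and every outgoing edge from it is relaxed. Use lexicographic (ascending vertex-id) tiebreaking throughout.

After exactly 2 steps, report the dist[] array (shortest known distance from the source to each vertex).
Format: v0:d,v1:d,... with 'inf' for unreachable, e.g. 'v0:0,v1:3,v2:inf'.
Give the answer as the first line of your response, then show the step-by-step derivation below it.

v0:inf,v1:inf,v2:9,v3:inf,v4:inf,v5:0,v6:12,v7:25,v8:inf

step 1: dist = v0:inf,v1:inf,v2:9,v3:inf,v4:inf,v5:0,v6:12,v7:inf,v8:inf
step 2: dist = v0:inf,v1:inf,v2:9,v3:inf,v4:inf,v5:0,v6:12,v7:25,v8:inf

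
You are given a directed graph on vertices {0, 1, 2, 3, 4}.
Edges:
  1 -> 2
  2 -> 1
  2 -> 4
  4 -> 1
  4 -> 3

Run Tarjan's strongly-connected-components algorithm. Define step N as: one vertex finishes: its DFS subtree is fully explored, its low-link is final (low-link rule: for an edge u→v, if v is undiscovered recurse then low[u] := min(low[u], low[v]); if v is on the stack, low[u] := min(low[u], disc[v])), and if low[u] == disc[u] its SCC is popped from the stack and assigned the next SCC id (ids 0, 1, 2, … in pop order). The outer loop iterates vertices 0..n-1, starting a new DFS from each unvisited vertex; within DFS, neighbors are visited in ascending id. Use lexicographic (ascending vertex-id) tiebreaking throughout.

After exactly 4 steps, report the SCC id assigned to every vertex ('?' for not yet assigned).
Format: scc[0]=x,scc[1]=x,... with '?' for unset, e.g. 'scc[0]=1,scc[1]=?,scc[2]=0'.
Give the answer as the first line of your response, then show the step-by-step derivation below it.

scc[0]=0,scc[1]=?,scc[2]=?,scc[3]=1,scc[4]=?

step 1: low=(low[0]=0,low[1]=?,low[2]=?,low[3]=?,low[4]=?); scc=(scc[0]=0,scc[1]=?,scc[2]=?,scc[3]=?,scc[4]=?)
step 2: low=(low[0]=0,low[1]=1,low[2]=1,low[3]=4,low[4]=1); scc=(scc[0]=0,scc[1]=?,scc[2]=?,scc[3]=1,scc[4]=?)
step 3: low=(low[0]=0,low[1]=1,low[2]=1,low[3]=4,low[4]=1); scc=(scc[0]=0,scc[1]=?,scc[2]=?,scc[3]=1,scc[4]=?)
step 4: low=(low[0]=0,low[1]=1,low[2]=1,low[3]=4,low[4]=1); scc=(scc[0]=0,scc[1]=?,scc[2]=?,scc[3]=1,scc[4]=?)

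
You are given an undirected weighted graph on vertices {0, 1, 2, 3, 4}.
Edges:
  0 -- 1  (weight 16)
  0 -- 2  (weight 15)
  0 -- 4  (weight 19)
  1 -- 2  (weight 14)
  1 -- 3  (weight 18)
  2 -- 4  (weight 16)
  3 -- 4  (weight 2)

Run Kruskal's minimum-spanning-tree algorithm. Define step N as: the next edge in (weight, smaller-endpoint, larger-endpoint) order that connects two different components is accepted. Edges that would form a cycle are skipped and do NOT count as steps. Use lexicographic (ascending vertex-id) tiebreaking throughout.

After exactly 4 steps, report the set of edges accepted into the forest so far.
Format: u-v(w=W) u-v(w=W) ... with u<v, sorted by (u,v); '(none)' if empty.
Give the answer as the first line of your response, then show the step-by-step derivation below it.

0-2(w=15) 1-2(w=14) 2-4(w=16) 3-4(w=2)

step 1: add edge 3-4 (w=2); MST = {3-4(w=2)}
step 2: add edge 1-2 (w=14); MST = {1-2(w=14) 3-4(w=2)}
step 3: add edge 0-2 (w=15); MST = {0-2(w=15) 1-2(w=14) 3-4(w=2)}
step 4: add edge 2-4 (w=16); MST = {0-2(w=15) 1-2(w=14) 2-4(w=16) 3-4(w=2)}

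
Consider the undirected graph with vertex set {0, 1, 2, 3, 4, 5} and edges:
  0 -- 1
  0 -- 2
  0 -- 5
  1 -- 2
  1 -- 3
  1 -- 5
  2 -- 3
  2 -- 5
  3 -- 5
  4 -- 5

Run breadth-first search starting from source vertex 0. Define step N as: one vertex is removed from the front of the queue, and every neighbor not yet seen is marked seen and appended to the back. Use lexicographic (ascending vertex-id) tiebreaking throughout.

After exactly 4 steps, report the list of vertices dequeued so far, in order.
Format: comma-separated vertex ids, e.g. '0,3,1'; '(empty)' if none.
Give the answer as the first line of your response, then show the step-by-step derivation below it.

0,1,2,5

step 1: dequeue 0; queue=[1,2,5]; order=0
step 2: dequeue 1; queue=[2,5,3]; order=0,1
step 3: dequeue 2; queue=[5,3]; order=0,1,2
step 4: dequeue 5; queue=[3,4]; order=0,1,2,5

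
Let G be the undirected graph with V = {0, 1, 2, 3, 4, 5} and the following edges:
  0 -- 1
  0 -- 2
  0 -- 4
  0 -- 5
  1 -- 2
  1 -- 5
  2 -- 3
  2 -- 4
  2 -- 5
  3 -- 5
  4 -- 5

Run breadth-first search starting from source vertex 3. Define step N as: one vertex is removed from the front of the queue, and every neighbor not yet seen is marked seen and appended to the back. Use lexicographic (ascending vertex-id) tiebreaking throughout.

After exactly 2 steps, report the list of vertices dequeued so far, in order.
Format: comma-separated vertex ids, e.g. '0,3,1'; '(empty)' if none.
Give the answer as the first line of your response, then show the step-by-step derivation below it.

3,2

step 1: dequeue 3; queue=[2,5]; order=3
step 2: dequeue 2; queue=[5,0,1,4]; order=3,2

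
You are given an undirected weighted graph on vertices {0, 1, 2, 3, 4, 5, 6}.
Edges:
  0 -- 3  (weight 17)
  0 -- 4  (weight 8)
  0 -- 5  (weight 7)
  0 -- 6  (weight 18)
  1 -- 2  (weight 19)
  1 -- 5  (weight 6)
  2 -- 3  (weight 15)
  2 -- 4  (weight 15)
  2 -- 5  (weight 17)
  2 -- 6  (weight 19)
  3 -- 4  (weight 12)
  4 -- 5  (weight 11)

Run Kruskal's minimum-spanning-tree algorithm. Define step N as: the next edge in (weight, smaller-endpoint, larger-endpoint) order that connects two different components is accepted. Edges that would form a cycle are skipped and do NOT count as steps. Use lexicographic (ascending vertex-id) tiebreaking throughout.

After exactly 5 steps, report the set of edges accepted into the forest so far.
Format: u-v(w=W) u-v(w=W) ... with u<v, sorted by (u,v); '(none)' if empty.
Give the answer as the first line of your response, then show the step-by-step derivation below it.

0-4(w=8) 0-5(w=7) 1-5(w=6) 2-3(w=15) 3-4(w=12)

step 1: add edge 1-5 (w=6); MST = {1-5(w=6)}
step 2: add edge 0-5 (w=7); MST = {0-5(w=7) 1-5(w=6)}
step 3: add edge 0-4 (w=8); MST = {0-4(w=8) 0-5(w=7) 1-5(w=6)}
step 4: add edge 3-4 (w=12); MST = {0-4(w=8) 0-5(w=7) 1-5(w=6) 3-4(w=12)}
step 5: add edge 2-3 (w=15); MST = {0-4(w=8) 0-5(w=7) 1-5(w=6) 2-3(w=15) 3-4(w=12)}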